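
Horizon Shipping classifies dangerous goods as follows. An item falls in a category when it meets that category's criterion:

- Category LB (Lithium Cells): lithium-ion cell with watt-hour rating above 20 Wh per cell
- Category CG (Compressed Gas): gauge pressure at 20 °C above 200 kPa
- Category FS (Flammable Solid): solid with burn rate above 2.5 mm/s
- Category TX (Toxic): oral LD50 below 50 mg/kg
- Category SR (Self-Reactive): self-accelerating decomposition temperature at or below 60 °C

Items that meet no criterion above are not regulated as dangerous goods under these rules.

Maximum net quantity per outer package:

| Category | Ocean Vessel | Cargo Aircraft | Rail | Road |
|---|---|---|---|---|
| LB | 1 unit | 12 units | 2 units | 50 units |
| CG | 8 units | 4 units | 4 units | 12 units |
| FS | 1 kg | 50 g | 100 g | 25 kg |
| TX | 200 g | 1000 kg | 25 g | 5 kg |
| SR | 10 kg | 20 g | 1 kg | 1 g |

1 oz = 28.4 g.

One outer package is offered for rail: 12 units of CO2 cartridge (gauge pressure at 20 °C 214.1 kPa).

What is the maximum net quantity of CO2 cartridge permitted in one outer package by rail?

4 units

CO2 cartridge: gauge pressure at 20 °C 214.1 kPa > 200 kPa → Category CG (Compressed Gas).
The rail limit for Category CG is 4 units.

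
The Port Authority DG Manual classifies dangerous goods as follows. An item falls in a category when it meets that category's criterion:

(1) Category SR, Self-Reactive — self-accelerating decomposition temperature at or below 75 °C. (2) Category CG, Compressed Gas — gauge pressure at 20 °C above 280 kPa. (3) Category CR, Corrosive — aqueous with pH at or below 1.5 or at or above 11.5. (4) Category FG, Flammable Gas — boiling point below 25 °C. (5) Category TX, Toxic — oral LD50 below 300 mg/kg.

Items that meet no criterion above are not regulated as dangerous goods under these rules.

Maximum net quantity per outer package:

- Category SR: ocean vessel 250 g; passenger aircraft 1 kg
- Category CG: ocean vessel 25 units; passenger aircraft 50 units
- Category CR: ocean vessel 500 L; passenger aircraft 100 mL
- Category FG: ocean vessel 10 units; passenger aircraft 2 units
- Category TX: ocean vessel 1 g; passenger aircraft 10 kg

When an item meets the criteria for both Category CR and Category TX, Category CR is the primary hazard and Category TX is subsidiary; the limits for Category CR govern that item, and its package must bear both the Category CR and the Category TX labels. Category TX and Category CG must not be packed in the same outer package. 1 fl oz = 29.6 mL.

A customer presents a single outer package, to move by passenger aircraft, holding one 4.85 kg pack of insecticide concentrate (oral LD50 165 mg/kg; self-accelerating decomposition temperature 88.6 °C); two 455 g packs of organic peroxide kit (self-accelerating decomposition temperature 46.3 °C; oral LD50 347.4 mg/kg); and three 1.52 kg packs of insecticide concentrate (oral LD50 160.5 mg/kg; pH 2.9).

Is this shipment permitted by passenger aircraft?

Yes

With oral LD50 165 mg/kg (< 300 mg/kg), the insecticide concentrate falls in Category TX.
With self-accelerating decomposition temperature 46.3 °C (≤ 75 °C), the organic peroxide kit falls in Category SR.
Oral LD50 160.5 mg/kg meets the Category TX criterion (Toxic), so the insecticide concentrate is Category TX.
Total Category TX: 4.85 kg + (three 1.52 kg packs = 4.56 kg) = 9.41 kg.
9.41 kg ≤ 10 kg (passenger aircraft limit, Category TX) — within limit.
Category SR quantity: two 455 g packs = 910 g.
910 g is within the passenger aircraft limit of 1 kg for Category SR.
The segregation rule (Category TX with Category CG) does not apply to Category TX with Category SR.
Every hazard category is within its passenger aircraft limit and no segregation rule is violated.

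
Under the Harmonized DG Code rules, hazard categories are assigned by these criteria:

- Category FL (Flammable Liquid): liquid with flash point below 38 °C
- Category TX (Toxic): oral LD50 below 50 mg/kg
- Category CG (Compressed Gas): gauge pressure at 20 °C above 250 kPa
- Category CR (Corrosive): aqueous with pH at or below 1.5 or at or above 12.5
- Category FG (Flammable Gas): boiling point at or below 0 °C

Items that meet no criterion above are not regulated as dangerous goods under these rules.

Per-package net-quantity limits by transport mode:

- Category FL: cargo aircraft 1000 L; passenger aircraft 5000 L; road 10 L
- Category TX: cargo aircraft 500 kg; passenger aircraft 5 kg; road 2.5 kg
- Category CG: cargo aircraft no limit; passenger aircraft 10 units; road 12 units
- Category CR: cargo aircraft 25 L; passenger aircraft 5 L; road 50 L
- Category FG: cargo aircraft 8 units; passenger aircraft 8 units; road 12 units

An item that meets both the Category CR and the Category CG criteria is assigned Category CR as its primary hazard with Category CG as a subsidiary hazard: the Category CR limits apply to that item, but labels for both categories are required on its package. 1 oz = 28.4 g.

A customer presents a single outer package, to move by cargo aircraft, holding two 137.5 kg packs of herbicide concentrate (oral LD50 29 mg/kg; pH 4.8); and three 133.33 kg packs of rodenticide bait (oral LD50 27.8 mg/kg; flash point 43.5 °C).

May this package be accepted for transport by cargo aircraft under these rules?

No

The herbicide concentrate has oral LD50 29 mg/kg, which is < 50 mg/kg, so it is Category TX (Toxic).
The rodenticide bait has oral LD50 27.8 mg/kg, which is < 50 mg/kg, so it is Category TX (Toxic).
Total Category TX: (two 137.5 kg packs = 275 kg) + (three 133.33 kg packs = 399.99 kg) = 674.99 kg.
674.99 kg exceeds the cargo aircraft limit of 500 kg for Category TX.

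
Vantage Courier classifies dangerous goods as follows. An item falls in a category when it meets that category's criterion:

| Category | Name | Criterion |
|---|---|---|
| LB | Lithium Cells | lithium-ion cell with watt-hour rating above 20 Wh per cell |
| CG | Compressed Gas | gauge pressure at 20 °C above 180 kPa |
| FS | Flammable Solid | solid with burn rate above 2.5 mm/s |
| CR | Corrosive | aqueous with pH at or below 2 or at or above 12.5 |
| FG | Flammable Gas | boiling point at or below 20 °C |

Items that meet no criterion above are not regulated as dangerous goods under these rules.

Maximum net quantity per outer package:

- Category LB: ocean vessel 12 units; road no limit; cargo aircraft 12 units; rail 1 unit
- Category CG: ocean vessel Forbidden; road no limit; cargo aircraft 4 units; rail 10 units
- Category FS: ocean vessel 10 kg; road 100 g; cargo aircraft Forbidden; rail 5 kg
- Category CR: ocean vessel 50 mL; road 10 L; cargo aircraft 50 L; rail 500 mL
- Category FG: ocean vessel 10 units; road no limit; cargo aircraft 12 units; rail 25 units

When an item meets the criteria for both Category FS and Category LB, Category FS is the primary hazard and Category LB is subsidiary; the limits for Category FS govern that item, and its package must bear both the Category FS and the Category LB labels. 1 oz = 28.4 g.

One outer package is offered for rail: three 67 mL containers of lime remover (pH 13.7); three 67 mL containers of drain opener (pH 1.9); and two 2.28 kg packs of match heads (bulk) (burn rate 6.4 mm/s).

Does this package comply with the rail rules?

Yes

Lime remover: pH 13.7 ≥ 12.5 → Category CR (Corrosive).
Drain opener: pH 1.9 ≤ 2 → Category CR (Corrosive).
Match heads (bulk): burn rate 6.4 mm/s > 2.5 mm/s → Category FS (Flammable Solid).
Total Category CR: (three 67 mL containers = 201 mL) + (three 67 mL containers = 201 mL) = 402 mL.
402 mL ≤ 500 mL (rail limit, Category CR) — within limit.
Category FS quantity: two 2.28 kg packs = 4.56 kg.
4.56 kg is within the rail limit of 5 kg for Category FS.
Every hazard category is within its rail limit and no segregation rule is violated.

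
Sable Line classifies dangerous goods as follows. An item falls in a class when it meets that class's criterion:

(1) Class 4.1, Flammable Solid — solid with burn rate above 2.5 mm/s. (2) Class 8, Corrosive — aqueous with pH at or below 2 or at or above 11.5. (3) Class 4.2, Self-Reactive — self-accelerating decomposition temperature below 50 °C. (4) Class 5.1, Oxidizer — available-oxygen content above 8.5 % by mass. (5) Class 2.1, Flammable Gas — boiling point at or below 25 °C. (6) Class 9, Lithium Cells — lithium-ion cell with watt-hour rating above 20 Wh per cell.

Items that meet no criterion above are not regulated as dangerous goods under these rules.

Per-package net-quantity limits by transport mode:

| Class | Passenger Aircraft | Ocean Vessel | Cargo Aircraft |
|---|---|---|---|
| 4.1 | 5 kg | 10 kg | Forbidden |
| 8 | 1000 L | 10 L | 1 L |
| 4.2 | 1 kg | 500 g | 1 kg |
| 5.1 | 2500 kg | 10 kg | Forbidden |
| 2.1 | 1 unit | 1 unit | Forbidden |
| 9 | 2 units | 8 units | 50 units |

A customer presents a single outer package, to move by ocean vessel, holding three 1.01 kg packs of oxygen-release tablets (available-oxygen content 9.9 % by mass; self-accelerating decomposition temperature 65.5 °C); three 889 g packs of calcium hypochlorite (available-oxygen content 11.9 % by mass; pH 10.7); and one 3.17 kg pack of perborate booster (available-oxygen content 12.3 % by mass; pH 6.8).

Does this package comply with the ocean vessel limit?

Yes

Available-oxygen content 9.9 % by mass meets the Class 5.1 criterion (Oxidizer), so the oxygen-release tablets are Class 5.1.
Calcium hypochlorite: available-oxygen content 11.9 % by mass > 8.5 % by mass → Class 5.1 (Oxidizer).
The perborate booster has available-oxygen content 12.3 % by mass, which is > 8.5 % by mass, so it is Class 5.1 (Oxidizer).
Class 5.1 net quantity: (three 1.01 kg packs = 3.03 kg) + (three 889 g packs = 2.667 kg) + 3.17 kg = 8.867 kg.
8.867 kg is within the ocean vessel limit of 10 kg for Class 5.1.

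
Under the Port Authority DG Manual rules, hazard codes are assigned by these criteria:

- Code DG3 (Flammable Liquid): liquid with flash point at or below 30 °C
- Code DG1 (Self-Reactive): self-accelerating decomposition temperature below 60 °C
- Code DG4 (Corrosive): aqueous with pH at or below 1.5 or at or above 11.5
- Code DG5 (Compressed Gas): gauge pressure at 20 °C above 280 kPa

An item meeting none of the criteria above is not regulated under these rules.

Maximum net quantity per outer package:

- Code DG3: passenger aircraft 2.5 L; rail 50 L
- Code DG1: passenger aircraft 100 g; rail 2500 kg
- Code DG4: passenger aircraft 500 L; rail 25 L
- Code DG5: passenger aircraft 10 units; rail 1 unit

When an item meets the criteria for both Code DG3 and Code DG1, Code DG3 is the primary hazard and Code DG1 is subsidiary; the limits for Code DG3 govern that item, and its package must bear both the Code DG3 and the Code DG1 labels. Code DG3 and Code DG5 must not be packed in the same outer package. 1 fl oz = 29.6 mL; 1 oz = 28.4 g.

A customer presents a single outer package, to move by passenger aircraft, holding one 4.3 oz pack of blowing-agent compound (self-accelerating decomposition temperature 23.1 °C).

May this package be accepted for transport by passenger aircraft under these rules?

Self-accelerating decomposition temperature 23.1 °C meets the Code DG1 criterion (Self-Reactive), so the blowing-agent compound is Code DG1.
Code DG1 quantity: one 4.3 oz pack = 122.12 g.
122.12 g > 100 g (passenger aircraft limit, Code DG1) — over the limit.

No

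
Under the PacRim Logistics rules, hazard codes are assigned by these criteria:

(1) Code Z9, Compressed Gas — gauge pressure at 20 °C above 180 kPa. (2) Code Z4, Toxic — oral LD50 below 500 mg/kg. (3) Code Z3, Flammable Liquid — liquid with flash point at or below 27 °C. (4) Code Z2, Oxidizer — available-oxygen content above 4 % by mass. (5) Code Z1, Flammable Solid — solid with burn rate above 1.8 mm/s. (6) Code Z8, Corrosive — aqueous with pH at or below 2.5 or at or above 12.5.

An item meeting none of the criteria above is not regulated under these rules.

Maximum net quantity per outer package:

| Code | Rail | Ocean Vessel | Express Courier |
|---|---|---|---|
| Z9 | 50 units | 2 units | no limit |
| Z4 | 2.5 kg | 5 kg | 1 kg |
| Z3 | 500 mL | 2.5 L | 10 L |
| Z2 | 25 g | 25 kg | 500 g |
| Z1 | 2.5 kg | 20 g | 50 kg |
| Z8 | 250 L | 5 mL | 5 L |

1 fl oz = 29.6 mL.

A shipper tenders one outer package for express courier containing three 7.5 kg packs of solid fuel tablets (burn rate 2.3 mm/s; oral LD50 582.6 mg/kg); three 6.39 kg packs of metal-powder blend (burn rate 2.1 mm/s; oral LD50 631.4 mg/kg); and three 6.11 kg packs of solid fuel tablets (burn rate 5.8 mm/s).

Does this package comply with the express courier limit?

No

Solid fuel tablets: burn rate 2.3 mm/s > 1.8 mm/s → Code Z1 (Flammable Solid).
With burn rate 2.1 mm/s (> 1.8 mm/s), the metal-powder blend falls in Code Z1.
The solid fuel tablets have burn rate 5.8 mm/s, which is > 1.8 mm/s, so they are Code Z1 (Flammable Solid).
Total Code Z1: (three 7.5 kg packs = 22.5 kg) + (three 6.39 kg packs = 19.17 kg) + (three 6.11 kg packs = 18.33 kg) = 60 kg.
60 kg > 50 kg (express courier limit, Code Z1) — over the limit.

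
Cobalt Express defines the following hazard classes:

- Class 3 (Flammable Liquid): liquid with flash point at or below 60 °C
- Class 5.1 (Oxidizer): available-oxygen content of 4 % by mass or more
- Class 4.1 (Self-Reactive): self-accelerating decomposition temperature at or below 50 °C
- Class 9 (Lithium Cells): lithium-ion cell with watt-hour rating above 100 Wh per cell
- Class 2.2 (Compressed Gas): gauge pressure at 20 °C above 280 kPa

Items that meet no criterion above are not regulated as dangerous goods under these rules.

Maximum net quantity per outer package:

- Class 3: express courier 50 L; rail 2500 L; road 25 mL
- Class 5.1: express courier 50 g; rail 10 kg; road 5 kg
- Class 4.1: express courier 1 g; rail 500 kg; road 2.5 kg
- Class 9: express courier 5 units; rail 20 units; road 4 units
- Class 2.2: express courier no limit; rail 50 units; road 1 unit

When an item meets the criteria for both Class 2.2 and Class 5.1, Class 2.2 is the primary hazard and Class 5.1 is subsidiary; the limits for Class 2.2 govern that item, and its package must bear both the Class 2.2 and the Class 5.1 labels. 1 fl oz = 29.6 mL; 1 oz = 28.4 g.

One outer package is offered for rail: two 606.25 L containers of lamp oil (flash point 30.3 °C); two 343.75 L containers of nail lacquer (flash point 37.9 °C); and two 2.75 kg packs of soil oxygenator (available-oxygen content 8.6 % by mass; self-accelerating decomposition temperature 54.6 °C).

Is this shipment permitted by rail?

With flash point 30.3 °C (≤ 60 °C), the lamp oil falls in Class 3.
The nail lacquer has flash point 37.9 °C, which is ≤ 60 °C, so it is Class 3 (Flammable Liquid).
The soil oxygenator has available-oxygen content 8.6 % by mass, which is ≥ 4 % by mass, so it is Class 5.1 (Oxidizer).
Total Class 3: (two 606.25 L containers = 1212.5 L) + (two 343.75 L containers = 687.5 L) = 1900 L.
That is within the Class 3 rail limit of 2500 L.
Class 5.1 quantity: two 2.75 kg packs = 5.5 kg.
5.5 kg is within the rail limit of 10 kg for Class 5.1.
Every hazard class is within its rail limit and no segregation rule is violated.

Yes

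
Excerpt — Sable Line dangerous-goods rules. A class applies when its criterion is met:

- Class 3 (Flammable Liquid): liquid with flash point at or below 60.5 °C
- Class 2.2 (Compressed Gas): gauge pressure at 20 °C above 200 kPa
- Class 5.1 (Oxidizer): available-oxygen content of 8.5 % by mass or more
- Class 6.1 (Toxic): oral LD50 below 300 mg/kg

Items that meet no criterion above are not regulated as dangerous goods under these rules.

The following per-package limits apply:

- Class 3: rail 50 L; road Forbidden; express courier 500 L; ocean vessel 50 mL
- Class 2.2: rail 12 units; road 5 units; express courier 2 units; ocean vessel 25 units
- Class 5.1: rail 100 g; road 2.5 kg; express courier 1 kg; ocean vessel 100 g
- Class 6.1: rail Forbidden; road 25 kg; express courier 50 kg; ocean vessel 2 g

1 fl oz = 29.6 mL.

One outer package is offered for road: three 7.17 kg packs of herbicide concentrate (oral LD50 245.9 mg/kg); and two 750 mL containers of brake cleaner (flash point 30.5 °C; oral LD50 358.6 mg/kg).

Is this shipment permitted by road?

Oral LD50 245.9 mg/kg meets the Class 6.1 criterion (Toxic), so the herbicide concentrate is Class 6.1.
With flash point 30.5 °C (≤ 60.5 °C), the brake cleaner falls in Class 3.
Class 3 quantity: two 750 mL containers = 1.5 L.
By road, Class 3 is Forbidden regardless of quantity.
Class 6.1 quantity: three 7.17 kg packs = 21.51 kg.
That is within the Class 6.1 road limit of 25 kg.

No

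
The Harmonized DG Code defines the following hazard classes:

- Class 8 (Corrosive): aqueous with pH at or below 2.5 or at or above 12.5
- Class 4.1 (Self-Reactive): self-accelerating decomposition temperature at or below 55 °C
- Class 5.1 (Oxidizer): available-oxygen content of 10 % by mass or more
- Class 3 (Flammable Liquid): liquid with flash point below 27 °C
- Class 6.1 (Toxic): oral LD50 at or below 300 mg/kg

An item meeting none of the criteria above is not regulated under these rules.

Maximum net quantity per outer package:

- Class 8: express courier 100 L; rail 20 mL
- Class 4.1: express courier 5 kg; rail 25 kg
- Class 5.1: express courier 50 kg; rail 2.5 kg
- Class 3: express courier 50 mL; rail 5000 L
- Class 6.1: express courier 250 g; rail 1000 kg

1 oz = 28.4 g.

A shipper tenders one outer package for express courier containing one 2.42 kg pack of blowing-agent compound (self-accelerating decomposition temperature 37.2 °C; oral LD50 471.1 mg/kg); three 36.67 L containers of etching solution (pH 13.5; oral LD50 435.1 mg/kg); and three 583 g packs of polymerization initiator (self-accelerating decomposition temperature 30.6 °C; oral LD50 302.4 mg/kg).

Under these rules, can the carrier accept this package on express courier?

The blowing-agent compound has self-accelerating decomposition temperature 37.2 °C, which is ≤ 55 °C, so it is Class 4.1 (Self-Reactive).
pH 13.5 meets the Class 8 criterion (Corrosive), so the etching solution is Class 8.
With self-accelerating decomposition temperature 30.6 °C (≤ 55 °C), the polymerization initiator falls in Class 4.1.
Class 4.1 net quantity: 2.42 kg + (three 583 g packs = 1.749 kg) = 4.169 kg.
4.169 kg ≤ 5 kg (express courier limit, Class 4.1) — within limit.
Class 8 quantity: three 36.67 L containers = 110.01 L.
110.01 L > 100 L (express courier limit, Class 8) — over the limit.

No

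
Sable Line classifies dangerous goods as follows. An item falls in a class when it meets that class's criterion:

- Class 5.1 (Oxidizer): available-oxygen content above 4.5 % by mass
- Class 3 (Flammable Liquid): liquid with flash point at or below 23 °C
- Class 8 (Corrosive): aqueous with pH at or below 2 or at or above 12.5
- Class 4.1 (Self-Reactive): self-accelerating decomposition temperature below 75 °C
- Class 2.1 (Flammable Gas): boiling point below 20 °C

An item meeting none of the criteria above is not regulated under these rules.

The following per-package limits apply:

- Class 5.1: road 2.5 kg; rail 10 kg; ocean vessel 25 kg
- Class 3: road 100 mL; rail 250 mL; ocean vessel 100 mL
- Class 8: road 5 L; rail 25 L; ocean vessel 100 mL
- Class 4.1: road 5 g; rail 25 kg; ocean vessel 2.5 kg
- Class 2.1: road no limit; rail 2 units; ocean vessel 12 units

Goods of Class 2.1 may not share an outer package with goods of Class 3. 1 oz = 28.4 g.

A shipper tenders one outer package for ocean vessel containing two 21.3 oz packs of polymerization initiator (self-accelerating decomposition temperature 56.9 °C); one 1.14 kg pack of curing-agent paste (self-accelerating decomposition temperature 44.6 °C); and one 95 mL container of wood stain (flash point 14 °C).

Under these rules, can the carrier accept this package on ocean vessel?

With self-accelerating decomposition temperature 56.9 °C (< 75 °C), the polymerization initiator falls in Class 4.1.
Self-accelerating decomposition temperature 44.6 °C meets the Class 4.1 criterion (Self-Reactive), so the curing-agent paste is Class 4.1.
The wood stain has flash point 14 °C, which is ≤ 23 °C, so it is Class 3 (Flammable Liquid).
Class 3 quantity: 95 mL.
95 mL ≤ 100 mL (ocean vessel limit, Class 3) — within limit.
Class 4.1 net quantity: (two 21.3 oz packs = 1209.84 g) + 1.14 kg = 2349.84 g.
2349.84 g ≤ 2.5 kg (ocean vessel limit, Class 4.1) — within limit.
The segregation rule (Class 2.1 with Class 3) does not apply to Class 3 with Class 4.1.
Every hazard class is within its ocean vessel limit and no segregation rule is violated.

Yes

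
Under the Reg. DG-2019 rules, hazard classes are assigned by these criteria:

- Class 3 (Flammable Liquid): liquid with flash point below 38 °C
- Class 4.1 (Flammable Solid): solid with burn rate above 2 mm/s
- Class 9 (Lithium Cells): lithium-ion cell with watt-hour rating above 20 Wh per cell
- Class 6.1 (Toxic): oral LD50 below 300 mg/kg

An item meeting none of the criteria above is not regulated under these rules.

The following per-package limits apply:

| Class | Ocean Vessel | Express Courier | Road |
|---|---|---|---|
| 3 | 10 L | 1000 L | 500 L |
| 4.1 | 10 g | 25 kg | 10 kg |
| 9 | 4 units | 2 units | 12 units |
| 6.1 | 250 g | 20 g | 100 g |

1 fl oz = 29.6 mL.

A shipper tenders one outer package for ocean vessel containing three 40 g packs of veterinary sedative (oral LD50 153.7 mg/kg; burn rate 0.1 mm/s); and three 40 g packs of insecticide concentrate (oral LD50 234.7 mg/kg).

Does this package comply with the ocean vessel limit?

Veterinary sedative: oral LD50 153.7 mg/kg < 300 mg/kg → Class 6.1 (Toxic).
The insecticide concentrate has oral LD50 234.7 mg/kg, which is < 300 mg/kg, so it is Class 6.1 (Toxic).
Class 6.1 net quantity: (three 40 g packs = 120 g) + (three 40 g packs = 120 g) = 240 g.
240 g ≤ 250 g (ocean vessel limit, Class 6.1) — within limit.

Yes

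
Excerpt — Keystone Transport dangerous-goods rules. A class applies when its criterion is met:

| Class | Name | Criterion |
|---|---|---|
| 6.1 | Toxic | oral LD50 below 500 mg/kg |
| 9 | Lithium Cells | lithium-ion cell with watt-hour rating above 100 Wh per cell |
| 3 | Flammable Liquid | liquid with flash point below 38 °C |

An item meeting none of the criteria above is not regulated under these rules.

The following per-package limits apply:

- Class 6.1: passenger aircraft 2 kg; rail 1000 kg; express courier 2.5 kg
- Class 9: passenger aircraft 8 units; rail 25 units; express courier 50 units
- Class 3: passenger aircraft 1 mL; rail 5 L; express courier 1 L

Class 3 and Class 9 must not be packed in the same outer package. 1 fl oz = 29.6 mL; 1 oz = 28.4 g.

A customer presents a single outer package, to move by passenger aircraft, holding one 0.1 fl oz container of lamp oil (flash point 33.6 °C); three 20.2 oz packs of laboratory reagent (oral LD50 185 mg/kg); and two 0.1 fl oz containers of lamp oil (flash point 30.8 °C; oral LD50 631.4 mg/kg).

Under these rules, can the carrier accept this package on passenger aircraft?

With flash point 33.6 °C (< 38 °C), the lamp oil falls in Class 3.
Laboratory reagent: oral LD50 185 mg/kg < 500 mg/kg → Class 6.1 (Toxic).
With flash point 30.8 °C (< 38 °C), the lamp oil falls in Class 3.
Class 6.1 quantity: three 20.2 oz packs = 1721.04 g.
1721.04 g ≤ 2 kg (passenger aircraft limit, Class 6.1) — within limit.
Class 3 net quantity: (one 0.1 fl oz container = 2.96 mL) + (two 0.1 fl oz containers = 5.92 mL) = 8.88 mL.
That exceeds the Class 3 passenger aircraft limit of 1 mL.
The segregation rule (Class 3 with Class 9) does not apply to Class 6.1 with Class 3.

No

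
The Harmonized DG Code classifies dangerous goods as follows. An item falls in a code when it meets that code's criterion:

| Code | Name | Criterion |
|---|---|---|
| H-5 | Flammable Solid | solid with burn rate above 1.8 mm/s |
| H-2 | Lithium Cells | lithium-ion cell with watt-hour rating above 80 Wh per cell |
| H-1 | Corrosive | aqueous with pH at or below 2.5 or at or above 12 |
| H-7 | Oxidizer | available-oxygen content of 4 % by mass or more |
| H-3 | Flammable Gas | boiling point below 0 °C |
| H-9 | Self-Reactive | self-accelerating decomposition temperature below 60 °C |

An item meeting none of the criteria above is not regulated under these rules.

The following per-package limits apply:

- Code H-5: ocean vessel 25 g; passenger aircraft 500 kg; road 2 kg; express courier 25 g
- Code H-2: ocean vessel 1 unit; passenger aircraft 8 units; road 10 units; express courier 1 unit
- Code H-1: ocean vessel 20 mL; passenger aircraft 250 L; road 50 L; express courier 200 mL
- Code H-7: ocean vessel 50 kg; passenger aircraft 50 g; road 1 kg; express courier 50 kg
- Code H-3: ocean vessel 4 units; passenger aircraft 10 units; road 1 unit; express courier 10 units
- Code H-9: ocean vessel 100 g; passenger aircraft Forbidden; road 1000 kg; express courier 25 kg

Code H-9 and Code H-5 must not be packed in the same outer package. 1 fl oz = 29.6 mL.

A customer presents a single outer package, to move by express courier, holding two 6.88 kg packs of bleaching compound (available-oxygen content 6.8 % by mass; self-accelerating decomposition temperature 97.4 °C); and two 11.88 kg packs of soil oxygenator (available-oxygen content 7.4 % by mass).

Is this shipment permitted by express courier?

Available-oxygen content 6.8 % by mass meets the Code H-7 criterion (Oxidizer), so the bleaching compound is Code H-7.
The soil oxygenator has available-oxygen content 7.4 % by mass, which is ≥ 4 % by mass, so it is Code H-7 (Oxidizer).
Code H-7 net quantity: (two 6.88 kg packs = 13.76 kg) + (two 11.88 kg packs = 23.76 kg) = 37.52 kg.
37.52 kg ≤ 50 kg (express courier limit, Code H-7) — within limit.

Yes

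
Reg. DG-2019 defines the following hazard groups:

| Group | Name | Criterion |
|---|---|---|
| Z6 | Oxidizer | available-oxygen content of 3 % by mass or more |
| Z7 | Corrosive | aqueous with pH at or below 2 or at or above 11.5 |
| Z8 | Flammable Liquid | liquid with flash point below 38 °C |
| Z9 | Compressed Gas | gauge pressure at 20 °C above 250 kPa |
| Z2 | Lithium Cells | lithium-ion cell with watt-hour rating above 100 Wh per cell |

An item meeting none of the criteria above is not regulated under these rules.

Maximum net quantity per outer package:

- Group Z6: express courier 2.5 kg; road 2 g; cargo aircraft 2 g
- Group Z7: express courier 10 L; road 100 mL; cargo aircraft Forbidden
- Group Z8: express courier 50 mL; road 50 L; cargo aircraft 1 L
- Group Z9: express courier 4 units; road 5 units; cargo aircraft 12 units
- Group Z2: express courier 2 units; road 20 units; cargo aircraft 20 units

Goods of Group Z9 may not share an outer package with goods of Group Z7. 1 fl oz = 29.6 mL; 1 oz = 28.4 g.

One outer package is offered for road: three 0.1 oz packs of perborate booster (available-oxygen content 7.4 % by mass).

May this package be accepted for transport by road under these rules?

No

Available-oxygen content 7.4 % by mass meets the Group Z6 criterion (Oxidizer), so the perborate booster is Group Z6.
Group Z6 quantity: three 0.1 oz packs = 8.52 g.
8.52 g exceeds the road limit of 2 g for Group Z6.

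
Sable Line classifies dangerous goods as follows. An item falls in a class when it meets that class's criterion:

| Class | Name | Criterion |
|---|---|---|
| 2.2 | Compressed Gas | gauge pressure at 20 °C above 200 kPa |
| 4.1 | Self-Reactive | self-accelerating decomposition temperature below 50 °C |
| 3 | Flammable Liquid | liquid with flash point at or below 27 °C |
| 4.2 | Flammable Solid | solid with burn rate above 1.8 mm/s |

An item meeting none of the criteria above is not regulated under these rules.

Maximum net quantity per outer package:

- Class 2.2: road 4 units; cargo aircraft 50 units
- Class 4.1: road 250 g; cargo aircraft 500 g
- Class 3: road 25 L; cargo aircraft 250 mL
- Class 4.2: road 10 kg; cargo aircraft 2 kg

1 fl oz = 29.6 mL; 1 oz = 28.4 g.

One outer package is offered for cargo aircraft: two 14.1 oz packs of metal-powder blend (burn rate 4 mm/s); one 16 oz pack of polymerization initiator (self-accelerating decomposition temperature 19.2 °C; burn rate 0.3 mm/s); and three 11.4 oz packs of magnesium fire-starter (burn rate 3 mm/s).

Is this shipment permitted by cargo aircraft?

Metal-powder blend: burn rate 4 mm/s > 1.8 mm/s → Class 4.2 (Flammable Solid).
Self-accelerating decomposition temperature 19.2 °C meets the Class 4.1 criterion (Self-Reactive), so the polymerization initiator is Class 4.1.
Burn rate 3 mm/s meets the Class 4.2 criterion (Flammable Solid), so the magnesium fire-starter is Class 4.2.
Total Class 4.2: (two 14.1 oz packs = 800.88 g) + (three 11.4 oz packs = 971.28 g) = 1772.16 g.
1772.16 g is within the cargo aircraft limit of 2 kg for Class 4.2.
Class 4.1 quantity: one 16 oz pack = 454.4 g.
454.4 g is within the cargo aircraft limit of 500 g for Class 4.1.
Every hazard class is within its cargo aircraft limit and no segregation rule is violated.

Yes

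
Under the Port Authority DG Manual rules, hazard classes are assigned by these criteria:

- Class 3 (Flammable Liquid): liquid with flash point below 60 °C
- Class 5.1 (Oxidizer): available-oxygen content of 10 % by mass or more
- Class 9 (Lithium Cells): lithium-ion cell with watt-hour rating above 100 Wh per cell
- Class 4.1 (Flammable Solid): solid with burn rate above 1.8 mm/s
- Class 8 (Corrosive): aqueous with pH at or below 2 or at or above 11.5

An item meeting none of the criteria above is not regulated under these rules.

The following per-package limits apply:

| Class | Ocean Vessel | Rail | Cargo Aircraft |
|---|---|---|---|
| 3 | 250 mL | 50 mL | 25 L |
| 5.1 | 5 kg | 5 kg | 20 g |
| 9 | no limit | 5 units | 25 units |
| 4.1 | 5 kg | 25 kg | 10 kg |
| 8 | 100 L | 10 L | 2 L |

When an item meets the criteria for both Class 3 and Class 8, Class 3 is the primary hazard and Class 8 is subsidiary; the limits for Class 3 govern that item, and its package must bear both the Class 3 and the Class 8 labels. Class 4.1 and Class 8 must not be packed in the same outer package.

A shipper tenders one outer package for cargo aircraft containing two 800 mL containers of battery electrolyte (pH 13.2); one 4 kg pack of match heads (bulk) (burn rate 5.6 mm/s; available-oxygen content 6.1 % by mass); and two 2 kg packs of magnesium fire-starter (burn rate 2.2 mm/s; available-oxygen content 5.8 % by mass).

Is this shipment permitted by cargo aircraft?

No

Battery electrolyte: pH 13.2 ≥ 11.5 → Class 8 (Corrosive).
With burn rate 5.6 mm/s (> 1.8 mm/s), the match heads (bulk) fall in Class 4.1.
The magnesium fire-starter has burn rate 2.2 mm/s, which is > 1.8 mm/s, so it is Class 4.1 (Flammable Solid).
Class 4.1 net quantity: 4 kg + (two 2 kg packs = 4 kg) = 8 kg.
8 kg ≤ 10 kg (cargo aircraft limit, Class 4.1) — within limit.
Class 8 quantity: two 800 mL containers = 1.6 L.
1.6 L ≤ 2 L (cargo aircraft limit, Class 8) — within limit.
Class 4.1 and Class 8 may not share an outer package.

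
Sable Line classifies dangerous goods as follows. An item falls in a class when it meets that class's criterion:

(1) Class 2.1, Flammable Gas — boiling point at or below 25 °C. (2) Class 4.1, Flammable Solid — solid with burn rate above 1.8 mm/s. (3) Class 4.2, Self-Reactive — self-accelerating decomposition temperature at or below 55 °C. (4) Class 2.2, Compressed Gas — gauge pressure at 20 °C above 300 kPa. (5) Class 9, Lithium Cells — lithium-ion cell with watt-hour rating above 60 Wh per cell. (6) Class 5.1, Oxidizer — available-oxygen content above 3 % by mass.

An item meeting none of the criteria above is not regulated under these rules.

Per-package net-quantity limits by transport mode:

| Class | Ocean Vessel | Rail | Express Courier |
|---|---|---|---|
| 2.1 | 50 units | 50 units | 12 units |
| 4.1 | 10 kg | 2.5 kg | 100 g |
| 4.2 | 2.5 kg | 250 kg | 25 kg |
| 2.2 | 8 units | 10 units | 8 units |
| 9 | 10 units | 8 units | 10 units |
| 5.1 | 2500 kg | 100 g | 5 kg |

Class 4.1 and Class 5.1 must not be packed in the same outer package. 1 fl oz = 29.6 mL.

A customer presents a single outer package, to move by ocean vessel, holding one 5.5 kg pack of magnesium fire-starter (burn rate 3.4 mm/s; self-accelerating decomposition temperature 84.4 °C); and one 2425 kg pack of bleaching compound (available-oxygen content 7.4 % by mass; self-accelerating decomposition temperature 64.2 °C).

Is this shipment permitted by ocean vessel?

Burn rate 3.4 mm/s meets the Class 4.1 criterion (Flammable Solid), so the magnesium fire-starter is Class 4.1.
Available-oxygen content 7.4 % by mass meets the Class 5.1 criterion (Oxidizer), so the bleaching compound is Class 5.1.
Class 4.1 quantity: 5.5 kg.
That is within the Class 4.1 ocean vessel limit of 10 kg.
Class 5.1 quantity: 2425 kg.
2425 kg is within the ocean vessel limit of 2500 kg for Class 5.1.
Class 4.1 and Class 5.1 may not share an outer package.

No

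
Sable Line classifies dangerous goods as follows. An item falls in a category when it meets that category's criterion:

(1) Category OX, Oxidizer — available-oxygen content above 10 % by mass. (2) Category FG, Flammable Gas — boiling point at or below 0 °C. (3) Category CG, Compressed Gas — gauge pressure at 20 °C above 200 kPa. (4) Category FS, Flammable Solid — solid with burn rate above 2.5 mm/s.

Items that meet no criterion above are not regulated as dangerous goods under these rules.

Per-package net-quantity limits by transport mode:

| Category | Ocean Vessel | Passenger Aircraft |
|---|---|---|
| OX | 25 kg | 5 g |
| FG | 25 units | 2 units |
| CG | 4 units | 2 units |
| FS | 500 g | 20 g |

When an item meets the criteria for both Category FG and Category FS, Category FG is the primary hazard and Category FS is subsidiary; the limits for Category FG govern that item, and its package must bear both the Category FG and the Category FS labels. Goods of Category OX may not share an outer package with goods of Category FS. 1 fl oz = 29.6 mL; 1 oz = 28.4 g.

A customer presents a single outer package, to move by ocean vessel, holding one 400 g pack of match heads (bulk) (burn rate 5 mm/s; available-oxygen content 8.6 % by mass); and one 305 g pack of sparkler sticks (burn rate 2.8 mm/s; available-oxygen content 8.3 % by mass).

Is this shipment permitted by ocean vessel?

No

With burn rate 5 mm/s (> 2.5 mm/s), the match heads (bulk) fall in Category FS.
Sparkler sticks: burn rate 2.8 mm/s > 2.5 mm/s → Category FS (Flammable Solid).
Category FS net quantity: 400 g + 305 g = 705 g.
705 g > 500 g (ocean vessel limit, Category FS) — over the limit.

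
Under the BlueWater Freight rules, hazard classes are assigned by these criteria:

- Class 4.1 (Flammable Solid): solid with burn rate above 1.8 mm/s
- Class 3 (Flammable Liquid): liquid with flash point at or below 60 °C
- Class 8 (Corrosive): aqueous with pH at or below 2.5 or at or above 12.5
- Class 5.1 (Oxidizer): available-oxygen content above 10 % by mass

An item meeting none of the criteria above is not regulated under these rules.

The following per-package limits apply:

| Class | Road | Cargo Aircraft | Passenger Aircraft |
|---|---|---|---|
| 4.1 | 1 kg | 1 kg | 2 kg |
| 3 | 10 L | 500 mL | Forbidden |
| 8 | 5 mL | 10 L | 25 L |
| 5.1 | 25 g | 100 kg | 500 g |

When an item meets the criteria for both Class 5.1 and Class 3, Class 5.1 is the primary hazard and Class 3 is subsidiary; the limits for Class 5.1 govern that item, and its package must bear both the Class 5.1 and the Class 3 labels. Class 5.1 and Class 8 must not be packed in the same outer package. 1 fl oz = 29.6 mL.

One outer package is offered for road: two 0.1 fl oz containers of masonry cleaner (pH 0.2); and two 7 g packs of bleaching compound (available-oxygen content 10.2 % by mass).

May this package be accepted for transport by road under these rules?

With pH 0.2 (≤ 2.5), the masonry cleaner falls in Class 8.
Bleaching compound: available-oxygen content 10.2 % by mass > 10 % by mass → Class 5.1 (Oxidizer).
Class 5.1 quantity: two 7 g packs = 14 g.
That is within the Class 5.1 road limit of 25 g.
Class 8 quantity: two 0.1 fl oz containers = 5.92 mL.
5.92 mL > 5 mL (road limit, Class 8) — over the limit.
Class 5.1 and Class 8 may not share an outer package.

No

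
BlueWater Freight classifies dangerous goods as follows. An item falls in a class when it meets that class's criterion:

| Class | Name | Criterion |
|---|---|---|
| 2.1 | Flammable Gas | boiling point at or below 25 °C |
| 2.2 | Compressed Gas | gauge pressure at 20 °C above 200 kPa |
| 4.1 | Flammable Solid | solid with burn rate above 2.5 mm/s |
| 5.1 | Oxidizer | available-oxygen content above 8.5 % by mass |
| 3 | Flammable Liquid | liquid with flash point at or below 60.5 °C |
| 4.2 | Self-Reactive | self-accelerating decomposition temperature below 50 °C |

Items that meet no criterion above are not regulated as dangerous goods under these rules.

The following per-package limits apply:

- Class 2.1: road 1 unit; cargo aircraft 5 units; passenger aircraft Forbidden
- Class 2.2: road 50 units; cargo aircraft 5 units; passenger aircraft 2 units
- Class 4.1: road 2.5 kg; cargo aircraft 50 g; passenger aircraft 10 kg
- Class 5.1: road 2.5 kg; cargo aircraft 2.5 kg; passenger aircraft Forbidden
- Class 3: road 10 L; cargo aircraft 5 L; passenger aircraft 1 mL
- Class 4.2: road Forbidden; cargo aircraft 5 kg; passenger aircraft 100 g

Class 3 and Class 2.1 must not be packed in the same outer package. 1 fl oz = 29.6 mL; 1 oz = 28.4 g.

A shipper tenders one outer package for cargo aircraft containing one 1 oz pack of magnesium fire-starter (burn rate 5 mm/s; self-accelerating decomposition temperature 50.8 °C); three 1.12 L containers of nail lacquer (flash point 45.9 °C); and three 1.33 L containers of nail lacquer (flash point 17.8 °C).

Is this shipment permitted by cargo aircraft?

Burn rate 5 mm/s meets the Class 4.1 criterion (Flammable Solid), so the magnesium fire-starter is Class 4.1.
Flash point 45.9 °C meets the Class 3 criterion (Flammable Liquid), so the nail lacquer is Class 3.
The nail lacquer has flash point 17.8 °C, which is ≤ 60.5 °C, so it is Class 3 (Flammable Liquid).
Total Class 3: (three 1.12 L containers = 3.36 L) + (three 1.33 L containers = 3.99 L) = 7.35 L.
That exceeds the Class 3 cargo aircraft limit of 5 L.
Class 4.1 quantity: one 1 oz pack = 28.4 g.
28.4 g ≤ 50 g (cargo aircraft limit, Class 4.1) — within limit.
The segregation rule (Class 3 with Class 2.1) does not apply to Class 3 with Class 4.1.

No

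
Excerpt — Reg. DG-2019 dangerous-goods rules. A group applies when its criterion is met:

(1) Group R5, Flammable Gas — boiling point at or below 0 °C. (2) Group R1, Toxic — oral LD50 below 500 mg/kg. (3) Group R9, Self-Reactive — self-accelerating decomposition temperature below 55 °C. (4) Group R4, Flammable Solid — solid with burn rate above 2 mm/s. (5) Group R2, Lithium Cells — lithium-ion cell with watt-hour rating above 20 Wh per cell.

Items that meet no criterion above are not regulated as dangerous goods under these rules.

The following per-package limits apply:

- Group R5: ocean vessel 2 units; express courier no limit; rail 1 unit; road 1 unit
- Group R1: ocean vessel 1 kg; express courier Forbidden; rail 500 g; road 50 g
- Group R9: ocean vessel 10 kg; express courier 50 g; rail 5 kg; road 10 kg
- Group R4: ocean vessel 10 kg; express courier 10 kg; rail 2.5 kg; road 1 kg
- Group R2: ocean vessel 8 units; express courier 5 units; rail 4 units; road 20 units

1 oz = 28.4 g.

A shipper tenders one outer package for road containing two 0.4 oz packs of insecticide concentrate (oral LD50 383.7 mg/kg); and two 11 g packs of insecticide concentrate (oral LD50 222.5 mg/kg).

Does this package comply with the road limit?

Insecticide concentrate: oral LD50 383.7 mg/kg < 500 mg/kg → Group R1 (Toxic).
The insecticide concentrate has oral LD50 222.5 mg/kg, which is < 500 mg/kg, so it is Group R1 (Toxic).
Group R1 net quantity: (two 0.4 oz packs = 22.72 g) + (two 11 g packs = 22 g) = 44.72 g.
That is within the Group R1 road limit of 50 g.

Yes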